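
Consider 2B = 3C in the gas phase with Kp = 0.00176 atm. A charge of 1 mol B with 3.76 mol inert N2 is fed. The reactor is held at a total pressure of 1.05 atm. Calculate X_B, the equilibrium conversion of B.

Take 1 mol B as basis and let X be its fractional conversion, so ξ = 0.5X.
Mole table: n_B = 1 − X; n_C = 1.5X; n_I = 3.76 (inert).
Total moles n_T = 4.76 + 0.5X.
Mole fractions y_i = n_i/n_T; Kp = p_C^3 / (p_B^2) with p_i = y_i·P.
Equating to 0.00176 atm and solving on 0 < X < 1: X = 0.123.

X = 0.123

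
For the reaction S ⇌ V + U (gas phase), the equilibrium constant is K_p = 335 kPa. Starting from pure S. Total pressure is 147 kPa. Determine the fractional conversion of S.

Take 1 mol S as basis and let X be its fractional conversion, so ξ = X.
Mole table: n_S = 1 − X; n_V = X; n_U = X.
Total moles n_T = 1 + X.
Mole fractions y_i = n_i/n_T; K_p = p_V p_U / (p_S) with p_i = y_i·P.
Equating to 335 kPa and solving on 0 < X < 1: X = 0.834.

X = 0.834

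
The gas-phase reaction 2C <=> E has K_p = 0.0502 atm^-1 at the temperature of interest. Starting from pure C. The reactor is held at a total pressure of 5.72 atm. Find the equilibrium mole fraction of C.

Let X = conversion of C (basis 1 mol C); extent of reaction ξ = 0.5X.
Moles: n_C = 1 − X; n_E = 0.5X.
n_T = Σnᵢ = 1 − 0.5X.
y_i = n_i/n_T, p_i = y_i·P. K_p = p_E / (p_C^2).
Equating to 0.0502 atm^-1 and solving on 0 < X < 1: X = 0.318.
Then n_C = 0.682, n_T = 0.841, so y_C = 0.811.

y_C = 0.811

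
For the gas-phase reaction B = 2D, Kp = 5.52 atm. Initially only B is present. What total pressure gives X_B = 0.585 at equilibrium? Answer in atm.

P = 2.65 atm

Let X = conversion of B (basis 1 mol B); extent of reaction ξ = X.
Species balance: n_B = 1 − X; n_D = 2X.
n_T = Σnᵢ = 1 + X.
Kp = p_D^2 / (p_B) with p_i = (n_i/n_T)·P.
At X = 0.585: the mole-fraction product g(X) = Π y_i^ν_i = 2.081. Since Kp = g(X)·P^{1}, P = (Kp/g)^(1/1) = (5.52/2.081)^(1/1) = 2.65 atm.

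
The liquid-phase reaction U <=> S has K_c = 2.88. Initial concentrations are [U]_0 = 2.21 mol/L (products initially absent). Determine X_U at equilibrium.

Let X = conversion of U; extent ξ = 2.21·X mol/L.
Concentrations: [U] = 2.21 − 2.21X; [S] = 2.21X.
K_c = [S] / ([U]).
Solving K_c = 2.88 for X ∈ (0,1): X = 0.742.

X = 0.742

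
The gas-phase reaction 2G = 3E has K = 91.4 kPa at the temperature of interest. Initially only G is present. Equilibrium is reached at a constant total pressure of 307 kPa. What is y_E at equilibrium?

y_E = 0.449

Take 1 mol G as basis and let X be its fractional conversion, so ξ = 0.5X.
Species balance: n_G = 1 − X; n_E = 1.5X.
Total moles n_T = 1 + 0.5X.
Mole fractions y_i = n_i/n_T; K = p_E^3 / (p_G^2) with p_i = y_i·P.
Setting this equal to 91.4 kPa and taking the physical root (0 < X < 1) gives X = 0.352.
Then n_E = 0.528, n_T = 1.18, so y_E = 0.449.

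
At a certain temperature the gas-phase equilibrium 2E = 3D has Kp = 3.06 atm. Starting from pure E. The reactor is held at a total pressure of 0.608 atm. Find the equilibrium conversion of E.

X = 0.637

Basis: 1 mol E initially; let X = conversion of E. Extent ξ = 0.5X.
At extent ξ: n_E = 1 − X; n_D = 1.5X.
Summing: n_T = 1 + 0.5X.
y_i = n_i/n_T, p_i = y_i·P. Kp = p_D^3 / (p_E^2).
Substituting and setting equal to 3.06 atm gives a polynomial in X; the root in (0,1) is X = 0.637.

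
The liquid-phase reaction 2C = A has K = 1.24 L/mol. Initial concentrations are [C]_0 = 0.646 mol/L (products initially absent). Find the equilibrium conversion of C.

X = 0.463

Let X = conversion of C; extent ξ = 0.646X/2 mol/L.
Concentrations: [C] = 0.646 − 0.646X; [A] = 0.323X.
K = [A] / ([C]^2).
Setting equal to 1.24 and solving for X on (0,1) gives X = 0.463.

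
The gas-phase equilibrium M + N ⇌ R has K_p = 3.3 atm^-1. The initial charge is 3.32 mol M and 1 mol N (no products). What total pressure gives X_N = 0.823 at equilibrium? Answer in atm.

Take 1 mol N as basis and let X be its fractional conversion, so ξ = X.
Moles: n_M = 3.32 − X; n_N = 1 − X; n_R = X.
n_T = Σnᵢ = 4.32 − X.
K_p = p_R / (p_M p_N) with p_i = (n_i/n_T)·P.
At X = 0.823: the mole-fraction product g(X) = Π y_i^ν_i = 6.512. Since K_p = g(X)·P^{-1}, P = (g/K_p)^(1/1) = (6.512/3.3)^(1/1) = 1.97 atm.

P = 1.97 atm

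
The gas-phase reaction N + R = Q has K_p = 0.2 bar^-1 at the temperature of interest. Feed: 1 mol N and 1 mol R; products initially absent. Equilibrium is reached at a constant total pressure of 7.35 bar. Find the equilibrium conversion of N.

Let X = conversion of N (basis 1 mol N); extent of reaction ξ = X.
Species balance: n_N = 1 − X; n_R = 1 − X; n_Q = X.
Total moles n_T = 2 − X.
With p_i = (n_i/n_T)P, K_p = p_Q / (p_N p_R).
This yields a degree-2 equation in X; solving on (0,1), X = 0.364.

X = 0.364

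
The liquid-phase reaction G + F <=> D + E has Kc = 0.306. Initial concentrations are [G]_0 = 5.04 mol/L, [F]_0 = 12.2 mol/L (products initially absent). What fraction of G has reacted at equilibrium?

Let X = conversion of G; extent ξ = 5.04·X mol/L.
Concentrations: [G] = 5.04 − 5.04X; [F] = 12.2 − 5.04X; [D] = 5.04X; [E] = 5.04X.
Kc = [D] [E] / ([G] [F]).
Setting equal to 0.306 and solving for X on (0,1) gives X = 0.525.

X = 0.525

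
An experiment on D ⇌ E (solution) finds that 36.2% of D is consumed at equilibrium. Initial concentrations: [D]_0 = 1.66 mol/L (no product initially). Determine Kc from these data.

Let X = conversion of D.
Concentrations: [D] = 1.66 − 1.66X; [E] = 1.66X.
At X = 0.362: [D] = 1.06, [E] = 0.601.
Kc = [E] / ([D]) = 0.567.

Kc = 0.567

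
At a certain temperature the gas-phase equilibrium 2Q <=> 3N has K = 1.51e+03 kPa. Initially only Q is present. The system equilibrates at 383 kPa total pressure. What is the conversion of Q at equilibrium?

Let X = conversion of Q (basis 1 mol Q); extent of reaction ξ = 0.5X.
Moles: n_Q = 1 − X; n_N = 1.5X.
n_T = Σnᵢ = 1 + 0.5X.
y_i = n_i/n_T, p_i = y_i·P. K = p_N^3 / (p_Q^2).
This yields a degree-3 equation in X; solving on (0,1), X = 0.612.

X = 0.612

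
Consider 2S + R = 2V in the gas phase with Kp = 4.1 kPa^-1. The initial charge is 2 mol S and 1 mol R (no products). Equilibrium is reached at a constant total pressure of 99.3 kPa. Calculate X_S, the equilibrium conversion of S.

X = 0.844

Basis: 2 mol S initially; let X = conversion of S. Extent ξ = X.
Species balance: n_S = 2 − 2X; n_R = 1 − X; n_V = 2X.
n_T = Σnᵢ = 3 − X.
With p_i = (n_i/n_T)P, Kp = p_V^2 / (p_S^2 p_R).
Substituting and setting equal to 4.1 kPa^-1 gives a polynomial in X; the root in (0,1) is X = 0.844.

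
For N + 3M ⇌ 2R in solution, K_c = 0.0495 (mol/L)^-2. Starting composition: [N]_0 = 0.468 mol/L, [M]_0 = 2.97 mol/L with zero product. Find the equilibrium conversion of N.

X = 0.439

Let X = conversion of N; extent ξ = 0.468·X mol/L.
Concentrations: [N] = 0.468 − 0.468X; [M] = 2.97 − 1.4X; [R] = 0.936X.
K_c = [R]^2 / ([N] [M]^3).
Setting equal to 0.0495 and solving for X on (0,1) gives X = 0.439.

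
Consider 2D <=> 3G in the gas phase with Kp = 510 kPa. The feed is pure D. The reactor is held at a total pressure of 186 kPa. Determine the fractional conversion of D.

Take 1 mol D as basis and let X be its fractional conversion, so ξ = 0.5X.
At extent ξ: n_D = 1 − X; n_G = 1.5X.
Summing: n_T = 1 + 0.5X.
y_i = n_i/n_T, p_i = y_i·P. Kp = p_G^3 / (p_D^2).
Setting this equal to 510 kPa and taking the physical root (0 < X < 1) gives X = 0.574.

X = 0.574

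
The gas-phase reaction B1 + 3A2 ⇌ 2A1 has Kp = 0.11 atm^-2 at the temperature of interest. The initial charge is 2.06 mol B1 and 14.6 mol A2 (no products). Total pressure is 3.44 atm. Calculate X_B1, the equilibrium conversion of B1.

Basis: 2.06 mol B1 initially; let X = conversion of B1. Extent ξ = 2.06X.
Species balance: n_B1 = 2.06 − 2.06X; n_A2 = 14.6 − 6.18X; n_A1 = 4.12X.
Summing: n_T = 16.7 − 4.12X.
y_i = n_i/n_T, p_i = y_i·P. Kp = p_A1^2 / (p_B1 p_A2^3).
Setting this equal to 0.11 atm^-2 and taking the physical root (0 < X < 1) gives X = 0.617.

X = 0.617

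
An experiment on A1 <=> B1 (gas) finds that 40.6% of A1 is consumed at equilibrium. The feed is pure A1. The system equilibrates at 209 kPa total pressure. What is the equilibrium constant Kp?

Let X = conversion of A1 (basis 1 mol A1); extent of reaction ξ = X.
At extent ξ: n_A1 = 1 − X; n_B1 = X.
Total moles n_T = 1 (Δν = 0, constant).
At X = 0.406: n_A1 = 0.594, n_B1 = 0.406, n_T = 1.
p_i = (n_i/n_T)·P. Kp = p_B1 / (p_A1) = 0.684.

Kp = 0.684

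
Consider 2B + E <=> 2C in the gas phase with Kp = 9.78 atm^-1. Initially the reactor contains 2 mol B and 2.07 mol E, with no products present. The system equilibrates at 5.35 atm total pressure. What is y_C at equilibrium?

Basis: 2 mol B initially; let X = conversion of B. Extent ξ = X.
Moles: n_B = 2 − 2X; n_E = 2.07 − X; n_C = 2X.
Summing: n_T = 4.07 − X.
y_i = n_i/n_T, p_i = y_i·P. Kp = p_C^2 / (p_B^2 p_E).
This yields a degree-3 equation in X; solving on (0,1), X = 0.818.
Then n_C = 1.64, n_T = 3.25, so y_C = 0.503.

y_C = 0.503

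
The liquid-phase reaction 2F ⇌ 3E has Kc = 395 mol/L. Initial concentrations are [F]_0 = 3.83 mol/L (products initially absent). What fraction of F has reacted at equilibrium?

X = 0.857

Let X = conversion of F; extent ξ = 3.83X/2 mol/L.
Concentrations: [F] = 3.83 − 3.83X; [E] = 5.75X.
Kc = [E]^3 / ([F]^2).
Equating to 395 mol/L: the physical root is X = 0.857.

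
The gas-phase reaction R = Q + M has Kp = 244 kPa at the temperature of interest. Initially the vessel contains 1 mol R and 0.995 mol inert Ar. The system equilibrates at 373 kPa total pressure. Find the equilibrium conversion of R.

Let X = conversion of R (basis 1 mol R); extent of reaction ξ = X.
At extent ξ: n_R = 1 − X; n_Q = X; n_M = X; n_I = 0.995 (inert).
Total moles n_T = 2 + X.
y_i = n_i/n_T, p_i = y_i·P. Kp = p_Q p_M / (p_R).
Equating to 244 kPa and solving on 0 < X < 1: X = 0.713.

X = 0.713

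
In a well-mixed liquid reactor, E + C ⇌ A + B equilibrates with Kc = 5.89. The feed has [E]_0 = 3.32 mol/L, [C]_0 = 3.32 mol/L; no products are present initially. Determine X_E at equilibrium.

Let X = conversion of E; extent ξ = 3.32·X mol/L.
Concentrations: [E] = 3.32 − 3.32X; [C] = 3.32 − 3.32X; [A] = 3.32X; [B] = 3.32X.
Kc = [A] [B] / ([E] [C]).
Equating to 5.89: the physical root is X = 0.708.

X = 0.708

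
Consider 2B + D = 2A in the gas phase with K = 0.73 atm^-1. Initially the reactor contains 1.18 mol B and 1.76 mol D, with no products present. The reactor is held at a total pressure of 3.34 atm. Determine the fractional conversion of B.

Take 1.18 mol B as basis and let X be its fractional conversion, so ξ = 0.59X.
Moles: n_B = 1.18 − 1.18X; n_D = 1.76 − 0.59X; n_A = 1.18X.
n_T = Σnᵢ = 2.94 − 0.59X.
y_i = n_i/n_T, p_i = y_i·P. K = p_A^2 / (p_B^2 p_D).
This yields a degree-3 equation in X; solving on (0,1), X = 0.537.

X = 0.537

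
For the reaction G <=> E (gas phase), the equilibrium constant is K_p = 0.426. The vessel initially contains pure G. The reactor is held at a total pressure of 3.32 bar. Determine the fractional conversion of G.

Take 1 mol G as basis and let X be its fractional conversion, so ξ = X.
Species balance: n_G = 1 − X; n_E = X.
Since Δν = 0, n_T = 1 throughout.
Mole fractions y_i = n_i/n_T; K_p = p_E / (p_G) with p_i = y_i·P.
This yields a degree-1 equation in X; solving on (0,1), X = 0.299.

X = 0.299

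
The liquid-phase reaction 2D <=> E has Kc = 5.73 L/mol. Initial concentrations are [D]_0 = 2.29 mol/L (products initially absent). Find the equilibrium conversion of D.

X = 0.823

Let X = conversion of D; extent ξ = 2.29X/2 mol/L.
Concentrations: [D] = 2.29 − 2.29X; [E] = 1.15X.
Kc = [E] / ([D]^2).
Setting equal to 5.73 and solving for X on (0,1) gives X = 0.823.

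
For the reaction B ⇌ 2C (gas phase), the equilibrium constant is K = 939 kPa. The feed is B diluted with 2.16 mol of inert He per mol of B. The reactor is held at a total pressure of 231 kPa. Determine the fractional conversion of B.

Basis: 1 mol B initially; let X = conversion of B. Extent ξ = X.
Moles: n_B = 1 − X; n_C = 2X; n_I = 2.16 (inert).
n_T = Σnᵢ = 3.16 + X.
y_i = n_i/n_T, p_i = y_i·P. K = p_C^2 / (p_B).
Substituting and setting equal to 939 kPa gives a polynomial in X; the root in (0,1) is X = 0.830.

X = 0.830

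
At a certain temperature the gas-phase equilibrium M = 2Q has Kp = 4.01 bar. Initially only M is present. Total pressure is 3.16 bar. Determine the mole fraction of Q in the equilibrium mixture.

Take 1 mol M as basis and let X be its fractional conversion, so ξ = X.
Mole table: n_M = 1 − X; n_Q = 2X.
Total moles n_T = 1 + X.
y_i = n_i/n_T, p_i = y_i·P. Kp = p_Q^2 / (p_M).
Equating to 4.01 bar and solving on 0 < X < 1: X = 0.491.
Then n_Q = 0.982, n_T = 1.49, so y_Q = 0.658.

y_Q = 0.658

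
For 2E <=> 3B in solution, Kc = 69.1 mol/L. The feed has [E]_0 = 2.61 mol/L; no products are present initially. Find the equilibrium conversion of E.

Let X = conversion of E; extent ξ = 2.61X/2 mol/L.
Concentrations: [E] = 2.61 − 2.61X; [B] = 3.92X.
Kc = [B]^3 / ([E]^2).
Solving Kc = 69.1 for X ∈ (0,1): X = 0.762.

X = 0.762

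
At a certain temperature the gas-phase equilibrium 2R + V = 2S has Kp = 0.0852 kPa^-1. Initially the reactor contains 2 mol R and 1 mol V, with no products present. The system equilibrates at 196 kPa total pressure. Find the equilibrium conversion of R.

Take 2 mol R as basis and let X be its fractional conversion, so ξ = X.
Species balance: n_R = 2 − 2X; n_V = 1 − X; n_S = 2X.
n_T = Σnᵢ = 3 − X.
With p_i = (n_i/n_T)P, Kp = p_S^2 / (p_R^2 p_V).
This yields a degree-3 equation in X; solving on (0,1), X = 0.620.

X = 0.620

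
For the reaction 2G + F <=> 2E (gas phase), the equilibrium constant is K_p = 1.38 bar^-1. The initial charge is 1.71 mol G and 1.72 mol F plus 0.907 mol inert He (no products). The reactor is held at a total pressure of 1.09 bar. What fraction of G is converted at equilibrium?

X = 0.418

Let X = conversion of G (basis 1.71 mol G); extent of reaction ξ = 0.855X.
Mole table: n_G = 1.71 − 1.71X; n_F = 1.72 − 0.855X; n_E = 1.71X; n_I = 0.907 (inert).
Summing: n_T = 4.34 − 0.855X.
Mole fractions y_i = n_i/n_T; K_p = p_E^2 / (p_G^2 p_F) with p_i = y_i·P.
Substituting and setting equal to 1.38 bar^-1 gives a polynomial in X; the root in (0,1) is X = 0.418.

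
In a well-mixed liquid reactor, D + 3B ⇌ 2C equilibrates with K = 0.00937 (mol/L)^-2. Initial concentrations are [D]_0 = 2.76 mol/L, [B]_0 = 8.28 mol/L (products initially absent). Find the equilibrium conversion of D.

X = 0.320

Let X = conversion of D; extent ξ = 2.76·X mol/L.
Concentrations: [D] = 2.76 − 2.76X; [B] = 8.28 − 8.28X; [C] = 5.52X.
K = [C]^2 / ([D] [B]^3).
This equals 0.00937 at X = 0.320 (the root in 0 < X < 1).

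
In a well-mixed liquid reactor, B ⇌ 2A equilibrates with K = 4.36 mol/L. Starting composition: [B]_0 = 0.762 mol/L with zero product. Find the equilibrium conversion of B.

X = 0.678

Let X = conversion of B; extent ξ = 0.762·X mol/L.
Concentrations: [B] = 0.762 − 0.762X; [A] = 1.52X.
K = [A]^2 / ([B]).
Setting equal to 4.36 and solving for X on (0,1) gives X = 0.678.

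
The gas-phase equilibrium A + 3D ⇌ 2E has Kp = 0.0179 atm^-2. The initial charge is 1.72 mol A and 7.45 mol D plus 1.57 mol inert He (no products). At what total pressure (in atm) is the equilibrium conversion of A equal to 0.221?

P = 3.09 atm

Basis: 1.72 mol A initially; let X = conversion of A. Extent ξ = 1.72X.
Mole table: n_A = 1.72 − 1.72X; n_D = 7.45 − 5.16X; n_E = 3.44X; n_I = 1.57 (inert).
Summing: n_T = 10.7 − 3.44X.
Kp = p_E^2 / (p_A p_D^3) with p_i = (n_i/n_T)·P.
At X = 0.221: the mole-fraction product g(X) = Π y_i^ν_i = 0.171. Since Kp = g(X)·P^{-2}, P = (g/Kp)^(1/2) = (0.171/0.0179)^(1/2) = 3.09 atm.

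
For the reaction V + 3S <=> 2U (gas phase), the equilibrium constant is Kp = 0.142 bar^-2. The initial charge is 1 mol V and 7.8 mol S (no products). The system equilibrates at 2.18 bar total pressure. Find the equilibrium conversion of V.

X = 0.548

Basis: 1 mol V initially; let X = conversion of V. Extent ξ = X.
Mole table: n_V = 1 − X; n_S = 7.8 − 3X; n_U = 2X.
Summing: n_T = 8.8 − 2X.
With p_i = (n_i/n_T)P, Kp = p_U^2 / (p_V p_S^3).
Substituting and setting equal to 0.142 bar^-2 gives a polynomial in X; the root in (0,1) is X = 0.548.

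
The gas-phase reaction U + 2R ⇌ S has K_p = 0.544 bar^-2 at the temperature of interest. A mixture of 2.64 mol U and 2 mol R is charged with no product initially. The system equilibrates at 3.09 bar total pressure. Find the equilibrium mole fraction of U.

y_U = 0.593

Take 2 mol R as basis and let X be its fractional conversion, so ξ = X.
Mole table: n_U = 2.64 − X; n_R = 2 − 2X; n_S = X.
n_T = Σnᵢ = 4.64 − 2X.
With p_i = (n_i/n_T)P, K_p = p_S / (p_U p_R^2).
Equating to 0.544 bar^-2 and solving on 0 < X < 1: X = 0.592.
Then n_U = 2.05, n_T = 3.46, so y_U = 0.593.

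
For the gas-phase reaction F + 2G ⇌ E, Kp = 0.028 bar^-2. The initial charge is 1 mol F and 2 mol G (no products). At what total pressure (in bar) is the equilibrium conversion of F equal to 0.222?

P = 5.24 bar

Basis: 1 mol F initially; let X = conversion of F. Extent ξ = X.
Mole table: n_F = 1 − X; n_G = 2 − 2X; n_E = X.
n_T = Σnᵢ = 3 − 2X.
Kp = p_E / (p_F p_G^2) with p_i = (n_i/n_T)·P.
At X = 0.222: the mole-fraction product g(X) = Π y_i^ν_i = 0.77. Since Kp = g(X)·P^{-2}, P = (g/Kp)^(1/2) = (0.77/0.028)^(1/2) = 5.24 bar.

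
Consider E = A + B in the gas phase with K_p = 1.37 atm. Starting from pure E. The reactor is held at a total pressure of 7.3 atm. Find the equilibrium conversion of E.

Basis: 1 mol E initially; let X = conversion of E. Extent ξ = X.
Mole table: n_E = 1 − X; n_A = X; n_B = X.
n_T = Σnᵢ = 1 + X.
Mole fractions y_i = n_i/n_T; K_p = p_A p_B / (p_E) with p_i = y_i·P.
Setting this equal to 1.37 atm and taking the physical root (0 < X < 1) gives X = 0.398.

X = 0.398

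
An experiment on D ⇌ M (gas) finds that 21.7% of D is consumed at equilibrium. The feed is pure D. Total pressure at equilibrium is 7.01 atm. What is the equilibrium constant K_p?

Take 1 mol D as basis and let X be its fractional conversion, so ξ = X.
Moles: n_D = 1 − X; n_M = X.
Since Δν = 0, n_T = 1 throughout.
At X = 0.217: n_D = 0.783, n_M = 0.217, n_T = 1.
p_i = (n_i/n_T)·P. K_p = p_M / (p_D) = 0.277.

K_p = 0.277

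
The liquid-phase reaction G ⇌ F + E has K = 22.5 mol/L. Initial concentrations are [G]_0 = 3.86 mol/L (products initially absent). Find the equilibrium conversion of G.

X = 0.870

Let X = conversion of G; extent ξ = 3.86·X mol/L.
Concentrations: [G] = 3.86 − 3.86X; [F] = 3.86X; [E] = 3.86X.
K = [F] [E] / ([G]).
Equating to 22.5 mol/L: the physical root is X = 0.870.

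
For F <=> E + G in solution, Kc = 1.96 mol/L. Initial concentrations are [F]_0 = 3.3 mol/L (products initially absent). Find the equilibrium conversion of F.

Let X = conversion of F; extent ξ = 3.3·X mol/L.
Concentrations: [F] = 3.3 − 3.3X; [E] = 3.3X; [G] = 3.3X.
Kc = [E] [G] / ([F]).
Equating to 1.96 mol/L: the physical root is X = 0.529.

X = 0.529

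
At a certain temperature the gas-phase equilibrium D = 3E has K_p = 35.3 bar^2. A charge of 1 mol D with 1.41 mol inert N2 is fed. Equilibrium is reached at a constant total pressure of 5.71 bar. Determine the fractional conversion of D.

Basis: 1 mol D initially; let X = conversion of D. Extent ξ = X.
At extent ξ: n_D = 1 − X; n_E = 3X; n_I = 1.41 (inert).
Total moles n_T = 2.41 + 2X.
With p_i = (n_i/n_T)P, K_p = p_E^3 / (p_D).
Equating to 35.3 bar^2 and solving on 0 < X < 1: X = 0.595.

X = 0.595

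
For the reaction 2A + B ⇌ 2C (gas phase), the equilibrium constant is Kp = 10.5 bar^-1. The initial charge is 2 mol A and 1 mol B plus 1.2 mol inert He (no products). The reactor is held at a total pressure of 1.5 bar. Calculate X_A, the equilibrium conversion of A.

X = 0.576

Take 2 mol A as basis and let X be its fractional conversion, so ξ = X.
Species balance: n_A = 2 − 2X; n_B = 1 − X; n_C = 2X; n_I = 1.2 (inert).
Summing: n_T = 4.2 − X.
y_i = n_i/n_T, p_i = y_i·P. Kp = p_C^2 / (p_A^2 p_B).
Equating to 10.5 bar^-1 and solving on 0 < X < 1: X = 0.576.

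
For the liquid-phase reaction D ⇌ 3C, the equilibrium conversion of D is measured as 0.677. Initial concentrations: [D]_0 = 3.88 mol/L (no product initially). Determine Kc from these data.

Kc = 390 (mol/L)^2

Let X = conversion of D.
Concentrations: [D] = 3.88 − 3.88X; [C] = 11.6X.
At X = 0.677: [D] = 1.25, [C] = 7.88.
Kc = [C]^3 / ([D]) = 390 (mol/L)^2.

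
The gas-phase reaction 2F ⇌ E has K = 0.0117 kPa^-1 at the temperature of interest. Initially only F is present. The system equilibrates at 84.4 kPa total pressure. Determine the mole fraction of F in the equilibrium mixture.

Let X = conversion of F (basis 1 mol F); extent of reaction ξ = 0.5X.
Species balance: n_F = 1 − X; n_E = 0.5X.
Total moles n_T = 1 − 0.5X.
y_i = n_i/n_T, p_i = y_i·P. K = p_E / (p_F^2).
Setting this equal to 0.0117 kPa^-1 and taking the physical root (0 < X < 1) gives X = 0.551.
Then n_F = 0.449, n_T = 0.725, so y_F = 0.620.

y_F = 0.620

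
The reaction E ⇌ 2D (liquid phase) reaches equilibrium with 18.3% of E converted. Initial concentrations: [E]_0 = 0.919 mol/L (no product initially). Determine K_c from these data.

K_c = 0.151 mol/L

Let X = conversion of E.
Concentrations: [E] = 0.919 − 0.919X; [D] = 1.84X.
At X = 0.183: [E] = 0.751, [D] = 0.336.
K_c = [D]^2 / ([E]) = 0.151 mol/L.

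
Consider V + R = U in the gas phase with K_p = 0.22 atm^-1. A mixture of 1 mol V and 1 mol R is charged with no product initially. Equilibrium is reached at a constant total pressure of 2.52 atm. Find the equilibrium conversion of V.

X = 0.198

Let X = conversion of V (basis 1 mol V); extent of reaction ξ = X.
Moles: n_V = 1 − X; n_R = 1 − X; n_U = X.
n_T = Σnᵢ = 2 − X.
y_i = n_i/n_T, p_i = y_i·P. K_p = p_U / (p_V p_R).
Setting this equal to 0.22 atm^-1 and taking the physical root (0 < X < 1) gives X = 0.198.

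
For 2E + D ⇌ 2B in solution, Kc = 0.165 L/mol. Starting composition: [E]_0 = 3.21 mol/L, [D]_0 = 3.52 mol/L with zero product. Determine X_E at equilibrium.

X = 0.407

Let X = conversion of E; extent ξ = 3.21X/2 mol/L.
Concentrations: [E] = 3.21 − 3.21X; [D] = 3.52 − 1.6X; [B] = 3.21X.
Kc = [B]^2 / ([E]^2 [D]).
Solving Kc = 0.165 for X ∈ (0,1): X = 0.407.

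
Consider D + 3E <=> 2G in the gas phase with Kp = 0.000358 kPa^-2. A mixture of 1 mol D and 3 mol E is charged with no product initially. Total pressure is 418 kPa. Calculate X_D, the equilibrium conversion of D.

Let X = conversion of D (basis 1 mol D); extent of reaction ξ = X.
At extent ξ: n_D = 1 − X; n_E = 3 − 3X; n_G = 2X.
Total moles n_T = 4 − 2X.
With p_i = (n_i/n_T)P, Kp = p_G^2 / (p_D p_E^3).
This yields a degree-4 equation in X; solving on (0,1), X = 0.702.

X = 0.702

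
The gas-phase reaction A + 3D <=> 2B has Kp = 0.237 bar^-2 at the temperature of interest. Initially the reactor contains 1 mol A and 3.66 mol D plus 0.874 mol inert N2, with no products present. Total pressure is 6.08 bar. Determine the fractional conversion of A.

X = 0.581

Basis: 1 mol A initially; let X = conversion of A. Extent ξ = X.
Species balance: n_A = 1 − X; n_D = 3.66 − 3X; n_B = 2X; n_I = 0.874 (inert).
n_T = Σnᵢ = 5.53 − 2X.
With p_i = (n_i/n_T)P, Kp = p_B^2 / (p_A p_D^3).
This yields a degree-4 equation in X; solving on (0,1), X = 0.581.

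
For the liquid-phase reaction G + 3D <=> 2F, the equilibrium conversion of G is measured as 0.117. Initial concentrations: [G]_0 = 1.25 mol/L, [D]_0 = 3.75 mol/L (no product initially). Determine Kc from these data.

Let X = conversion of G.
Concentrations: [G] = 1.25 − 1.25X; [D] = 3.75 − 3.75X; [F] = 2.5X.
At X = 0.117: [G] = 1.1, [D] = 3.31, [F] = 0.293.
Kc = [F]^2 / ([G] [D]^3) = 0.00214 (mol/L)^-2.

Kc = 0.00214 (mol/L)^-2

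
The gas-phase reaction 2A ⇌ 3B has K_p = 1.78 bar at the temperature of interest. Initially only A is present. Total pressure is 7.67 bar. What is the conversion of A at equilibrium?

X = 0.330

Basis: 1 mol A initially; let X = conversion of A. Extent ξ = 0.5X.
Mole table: n_A = 1 − X; n_B = 1.5X.
Total moles n_T = 1 + 0.5X.
Mole fractions y_i = n_i/n_T; K_p = p_B^3 / (p_A^2) with p_i = y_i·P.
Substituting and setting equal to 1.78 bar gives a polynomial in X; the root in (0,1) is X = 0.330.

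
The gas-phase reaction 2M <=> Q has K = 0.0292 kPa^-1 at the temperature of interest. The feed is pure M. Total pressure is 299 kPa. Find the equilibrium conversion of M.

X = 0.833

Take 1 mol M as basis and let X be its fractional conversion, so ξ = 0.5X.
Species balance: n_M = 1 − X; n_Q = 0.5X.
Total moles n_T = 1 − 0.5X.
Mole fractions y_i = n_i/n_T; K = p_Q / (p_M^2) with p_i = y_i·P.
Substituting and setting equal to 0.0292 kPa^-1 gives a polynomial in X; the root in (0,1) is X = 0.833.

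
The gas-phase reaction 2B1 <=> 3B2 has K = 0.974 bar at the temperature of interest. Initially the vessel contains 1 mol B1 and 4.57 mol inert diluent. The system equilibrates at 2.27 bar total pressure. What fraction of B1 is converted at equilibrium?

Take 1 mol B1 as basis and let X be its fractional conversion, so ξ = 0.5X.
Moles: n_B1 = 1 − X; n_B2 = 1.5X; n_I = 4.57 (inert).
Total moles n_T = 5.57 + 0.5X.
Mole fractions y_i = n_i/n_T; K = p_B2^3 / (p_B1^2) with p_i = y_i·P.
Substituting and setting equal to 0.974 bar gives a polynomial in X; the root in (0,1) is X = 0.540.

X = 0.540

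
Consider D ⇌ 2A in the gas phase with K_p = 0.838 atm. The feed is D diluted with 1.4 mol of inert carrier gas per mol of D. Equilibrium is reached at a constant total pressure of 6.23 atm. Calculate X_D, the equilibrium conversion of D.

X = 0.258

Basis: 1 mol D initially; let X = conversion of D. Extent ξ = X.
Species balance: n_D = 1 − X; n_A = 2X; n_I = 1.4 (inert).
n_T = Σnᵢ = 2.4 + X.
y_i = n_i/n_T, p_i = y_i·P. K_p = p_A^2 / (p_D).
Equating to 0.838 atm and solving on 0 < X < 1: X = 0.258.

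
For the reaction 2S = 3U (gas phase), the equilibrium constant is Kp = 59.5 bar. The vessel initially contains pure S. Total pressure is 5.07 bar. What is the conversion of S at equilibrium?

X = 0.719

Take 1 mol S as basis and let X be its fractional conversion, so ξ = 0.5X.
At extent ξ: n_S = 1 − X; n_U = 1.5X.
Total moles n_T = 1 + 0.5X.
y_i = n_i/n_T, p_i = y_i·P. Kp = p_U^3 / (p_S^2).
This yields a degree-3 equation in X; solving on (0,1), X = 0.719.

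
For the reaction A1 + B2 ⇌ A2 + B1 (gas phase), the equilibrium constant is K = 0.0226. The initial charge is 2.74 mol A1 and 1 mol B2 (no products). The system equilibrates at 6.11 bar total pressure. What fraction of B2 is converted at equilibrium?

X = 0.212

Basis: 1 mol B2 initially; let X = conversion of B2. Extent ξ = X.
At extent ξ: n_A1 = 2.74 − X; n_B2 = 1 − X; n_A2 = X; n_B1 = X.
Total moles n_T = 3.74 (Δν = 0, constant).
With p_i = (n_i/n_T)P, K = p_A2 p_B1 / (p_A1 p_B2).
Setting this equal to 0.0226 and taking the physical root (0 < X < 1) gives X = 0.212.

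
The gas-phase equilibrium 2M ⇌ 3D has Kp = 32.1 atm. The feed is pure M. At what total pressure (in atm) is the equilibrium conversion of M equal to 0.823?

Take 1 mol M as basis and let X be its fractional conversion, so ξ = 0.5X.
At extent ξ: n_M = 1 − X; n_D = 1.5X.
Summing: n_T = 1 + 0.5X.
Kp = p_D^3 / (p_M^2) with p_i = (n_i/n_T)·P.
At X = 0.823: the mole-fraction product g(X) = Π y_i^ν_i = 42.54. Since Kp = g(X)·P^{1}, P = (Kp/g)^(1/1) = (32.1/42.54)^(1/1) = 0.754 atm.

P = 0.754 atm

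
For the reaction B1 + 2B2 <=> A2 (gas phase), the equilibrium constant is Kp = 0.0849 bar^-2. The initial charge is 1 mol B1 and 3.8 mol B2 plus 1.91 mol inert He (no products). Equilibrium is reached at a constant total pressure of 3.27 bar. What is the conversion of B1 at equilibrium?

Basis: 1 mol B1 initially; let X = conversion of B1. Extent ξ = X.
Moles: n_B1 = 1 − X; n_B2 = 3.8 − 2X; n_A2 = X; n_I = 1.91 (inert).
Total moles n_T = 6.71 − 2X.
y_i = n_i/n_T, p_i = y_i·P. Kp = p_A2 / (p_B1 p_B2^2).
Substituting and setting equal to 0.0849 bar^-2 gives a polynomial in X; the root in (0,1) is X = 0.208.

X = 0.208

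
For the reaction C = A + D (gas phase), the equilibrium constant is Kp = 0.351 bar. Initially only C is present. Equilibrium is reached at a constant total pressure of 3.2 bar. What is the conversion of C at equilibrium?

X = 0.314

Take 1 mol C as basis and let X be its fractional conversion, so ξ = X.
Species balance: n_C = 1 − X; n_A = X; n_D = X.
n_T = Σnᵢ = 1 + X.
y_i = n_i/n_T, p_i = y_i·P. Kp = p_A p_D / (p_C).
Setting this equal to 0.351 bar and taking the physical root (0 < X < 1) gives X = 0.314.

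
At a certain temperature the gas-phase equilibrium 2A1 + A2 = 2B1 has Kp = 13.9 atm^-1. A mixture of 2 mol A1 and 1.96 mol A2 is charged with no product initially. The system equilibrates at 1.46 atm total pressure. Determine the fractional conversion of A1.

X = 0.735

Take 2 mol A1 as basis and let X be its fractional conversion, so ξ = X.
Mole table: n_A1 = 2 − 2X; n_A2 = 1.96 − X; n_B1 = 2X.
Summing: n_T = 3.96 − X.
y_i = n_i/n_T, p_i = y_i·P. Kp = p_B1^2 / (p_A1^2 p_A2).
This yields a degree-3 equation in X; solving on (0,1), X = 0.735.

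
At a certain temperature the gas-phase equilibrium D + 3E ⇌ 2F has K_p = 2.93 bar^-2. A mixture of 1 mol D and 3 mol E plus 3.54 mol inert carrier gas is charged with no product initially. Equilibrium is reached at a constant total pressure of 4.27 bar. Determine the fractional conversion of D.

Basis: 1 mol D initially; let X = conversion of D. Extent ξ = X.
At extent ξ: n_D = 1 − X; n_E = 3 − 3X; n_F = 2X; n_I = 3.54 (inert).
Total moles n_T = 7.54 − 2X.
Mole fractions y_i = n_i/n_T; K_p = p_F^2 / (p_D p_E^3) with p_i = y_i·P.
Equating to 2.93 bar^-2 and solving on 0 < X < 1: X = 0.564.

X = 0.564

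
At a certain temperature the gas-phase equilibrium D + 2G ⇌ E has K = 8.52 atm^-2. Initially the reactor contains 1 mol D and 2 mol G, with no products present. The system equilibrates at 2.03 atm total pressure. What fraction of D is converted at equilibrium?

X = 0.773

Take 1 mol D as basis and let X be its fractional conversion, so ξ = X.
At extent ξ: n_D = 1 − X; n_G = 2 − 2X; n_E = X.
n_T = Σnᵢ = 3 − 2X.
y_i = n_i/n_T, p_i = y_i·P. K = p_E / (p_D p_G^2).
Equating to 8.52 atm^-2 and solving on 0 < X < 1: X = 0.773.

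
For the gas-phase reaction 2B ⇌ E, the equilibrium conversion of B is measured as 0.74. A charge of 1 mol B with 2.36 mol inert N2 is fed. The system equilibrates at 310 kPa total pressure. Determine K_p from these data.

Basis: 1 mol B initially; let X = conversion of B. Extent ξ = 0.5X.
Moles: n_B = 1 − X; n_E = 0.5X; n_I = 2.36 (inert).
n_T = Σnᵢ = 3.36 − 0.5X.
At X = 0.74: n_B = 0.26, n_E = 0.37, n_T = 2.99.
p_i = (n_i/n_T)·P. K_p = p_E / (p_B^2) = 0.0528 kPa^-1.

K_p = 0.0528 kPa^-1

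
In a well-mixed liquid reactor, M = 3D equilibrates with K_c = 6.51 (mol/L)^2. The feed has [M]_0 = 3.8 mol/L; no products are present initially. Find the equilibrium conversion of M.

X = 0.234

Let X = conversion of M; extent ξ = 3.8·X mol/L.
Concentrations: [M] = 3.8 − 3.8X; [D] = 11.4X.
K_c = [D]^3 / ([M]).
Equating to 6.51 (mol/L)^2: the physical root is X = 0.234.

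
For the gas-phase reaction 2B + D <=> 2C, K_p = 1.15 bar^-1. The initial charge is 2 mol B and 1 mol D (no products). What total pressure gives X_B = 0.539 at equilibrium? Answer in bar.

Take 2 mol B as basis and let X be its fractional conversion, so ξ = X.
Mole table: n_B = 2 − 2X; n_D = 1 − X; n_C = 2X.
Summing: n_T = 3 − X.
K_p = p_C^2 / (p_B^2 p_D) with p_i = (n_i/n_T)·P.
At X = 0.539: the mole-fraction product g(X) = Π y_i^ν_i = 7.298. Since K_p = g(X)·P^{-1}, P = (g/K_p)^(1/1) = (7.298/1.15)^(1/1) = 6.35 bar.

P = 6.35 bar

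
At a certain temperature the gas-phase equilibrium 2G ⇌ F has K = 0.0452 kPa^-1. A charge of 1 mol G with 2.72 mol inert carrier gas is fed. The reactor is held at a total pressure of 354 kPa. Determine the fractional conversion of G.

Take 1 mol G as basis and let X be its fractional conversion, so ξ = 0.5X.
At extent ξ: n_G = 1 − X; n_F = 0.5X; n_I = 2.72 (inert).
Total moles n_T = 3.72 − 0.5X.
y_i = n_i/n_T, p_i = y_i·P. K = p_F / (p_G^2).
Equating to 0.0452 kPa^-1 and solving on 0 < X < 1: X = 0.724.

X = 0.724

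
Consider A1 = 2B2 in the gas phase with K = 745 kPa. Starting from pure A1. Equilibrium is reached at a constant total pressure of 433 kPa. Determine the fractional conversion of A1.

Take 1 mol A1 as basis and let X be its fractional conversion, so ξ = X.
At extent ξ: n_A1 = 1 − X; n_B2 = 2X.
n_T = Σnᵢ = 1 + X.
Mole fractions y_i = n_i/n_T; K = p_B2^2 / (p_A1) with p_i = y_i·P.
Substituting and setting equal to 745 kPa gives a polynomial in X; the root in (0,1) is X = 0.548.

X = 0.548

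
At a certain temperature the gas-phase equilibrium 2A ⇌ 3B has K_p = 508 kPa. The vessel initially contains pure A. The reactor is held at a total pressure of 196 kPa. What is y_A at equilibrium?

Let X = conversion of A (basis 1 mol A); extent of reaction ξ = 0.5X.
Mole table: n_A = 1 − X; n_B = 1.5X.
Summing: n_T = 1 + 0.5X.
With p_i = (n_i/n_T)P, K_p = p_B^3 / (p_A^2).
Substituting and setting equal to 508 kPa gives a polynomial in X; the root in (0,1) is X = 0.568.
Then n_A = 0.432, n_T = 1.28, so y_A = 0.336.

y_A = 0.336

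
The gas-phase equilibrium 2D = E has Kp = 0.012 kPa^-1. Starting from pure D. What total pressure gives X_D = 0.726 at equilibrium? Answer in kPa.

Basis: 1 mol D initially; let X = conversion of D. Extent ξ = 0.5X.
Moles: n_D = 1 − X; n_E = 0.5X.
Summing: n_T = 1 − 0.5X.
Kp = p_E / (p_D^2) with p_i = (n_i/n_T)·P.
At X = 0.726: the mole-fraction product g(X) = Π y_i^ν_i = 3.08. Since Kp = g(X)·P^{-1}, P = (g/Kp)^(1/1) = (3.08/0.012)^(1/1) = 257 kPa.

P = 257 kPa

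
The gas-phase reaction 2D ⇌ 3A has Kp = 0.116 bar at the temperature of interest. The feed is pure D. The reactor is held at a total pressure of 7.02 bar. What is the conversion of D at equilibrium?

Basis: 1 mol D initially; let X = conversion of D. Extent ξ = 0.5X.
Moles: n_D = 1 − X; n_A = 1.5X.
Total moles n_T = 1 + 0.5X.
With p_i = (n_i/n_T)P, Kp = p_A^3 / (p_D^2).
This yields a degree-3 equation in X; solving on (0,1), X = 0.156.

X = 0.156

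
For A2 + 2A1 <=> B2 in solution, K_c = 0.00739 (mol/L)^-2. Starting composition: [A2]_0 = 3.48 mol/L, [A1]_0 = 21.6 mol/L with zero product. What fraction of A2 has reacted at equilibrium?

X = 0.678

Let X = conversion of A2; extent ξ = 3.48·X mol/L.
Concentrations: [A2] = 3.48 − 3.48X; [A1] = 21.6 − 6.96X; [B2] = 3.48X.
K_c = [B2] / ([A2] [A1]^2).
Setting equal to 0.00739 and solving for X on (0,1) gives X = 0.678.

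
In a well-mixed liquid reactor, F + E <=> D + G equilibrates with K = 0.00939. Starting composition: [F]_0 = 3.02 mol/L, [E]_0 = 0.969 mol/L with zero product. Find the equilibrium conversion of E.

Let X = conversion of E; extent ξ = 0.969·X mol/L.
Concentrations: [F] = 3.02 − 0.969X; [E] = 0.969 − 0.969X; [D] = 0.969X; [G] = 0.969X.
K = [D] [G] / ([F] [E]).
Setting equal to 0.00939 and solving for X on (0,1) gives X = 0.153.

X = 0.153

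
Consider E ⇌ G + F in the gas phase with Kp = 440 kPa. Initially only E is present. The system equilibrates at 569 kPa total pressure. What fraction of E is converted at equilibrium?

X = 0.660

Let X = conversion of E (basis 1 mol E); extent of reaction ξ = X.
At extent ξ: n_E = 1 − X; n_G = X; n_F = X.
Summing: n_T = 1 + X.
y_i = n_i/n_T, p_i = y_i·P. Kp = p_G p_F / (p_E).
Setting this equal to 440 kPa and taking the physical root (0 < X < 1) gives X = 0.660.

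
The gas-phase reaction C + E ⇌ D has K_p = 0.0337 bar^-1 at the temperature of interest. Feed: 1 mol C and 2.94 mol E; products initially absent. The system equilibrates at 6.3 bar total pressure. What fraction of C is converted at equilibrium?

Basis: 1 mol C initially; let X = conversion of C. Extent ξ = X.
At extent ξ: n_C = 1 − X; n_E = 2.94 − X; n_D = X.
Total moles n_T = 3.94 − X.
Mole fractions y_i = n_i/n_T; K_p = p_D / (p_C p_E) with p_i = y_i·P.
Equating to 0.0337 bar^-1 and solving on 0 < X < 1: X = 0.135.

X = 0.135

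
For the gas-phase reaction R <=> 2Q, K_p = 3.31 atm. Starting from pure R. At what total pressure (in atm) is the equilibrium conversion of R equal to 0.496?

Take 1 mol R as basis and let X be its fractional conversion, so ξ = X.
Moles: n_R = 1 − X; n_Q = 2X.
n_T = Σnᵢ = 1 + X.
K_p = p_Q^2 / (p_R) with p_i = (n_i/n_T)·P.
At X = 0.496: the mole-fraction product g(X) = Π y_i^ν_i = 1.305. Since K_p = g(X)·P^{1}, P = (K_p/g)^(1/1) = (3.31/1.305)^(1/1) = 2.54 atm.

P = 2.54 atm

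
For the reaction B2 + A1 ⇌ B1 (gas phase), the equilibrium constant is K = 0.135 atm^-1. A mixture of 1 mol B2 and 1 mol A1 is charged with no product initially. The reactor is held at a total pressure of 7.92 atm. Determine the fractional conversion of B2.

X = 0.305

Take 1 mol B2 as basis and let X be its fractional conversion, so ξ = X.
Species balance: n_B2 = 1 − X; n_A1 = 1 − X; n_B1 = X.
Summing: n_T = 2 − X.
y_i = n_i/n_T, p_i = y_i·P. K = p_B1 / (p_B2 p_A1).
Substituting and setting equal to 0.135 atm^-1 gives a polynomial in X; the root in (0,1) is X = 0.305.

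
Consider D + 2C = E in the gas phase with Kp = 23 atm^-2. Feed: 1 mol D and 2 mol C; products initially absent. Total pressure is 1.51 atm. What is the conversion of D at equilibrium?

X = 0.805

Basis: 1 mol D initially; let X = conversion of D. Extent ξ = X.
Moles: n_D = 1 − X; n_C = 2 − 2X; n_E = X.
n_T = Σnᵢ = 3 − 2X.
With p_i = (n_i/n_T)P, Kp = p_E / (p_D p_C^2).
Setting this equal to 23 atm^-2 and taking the physical root (0 < X < 1) gives X = 0.805.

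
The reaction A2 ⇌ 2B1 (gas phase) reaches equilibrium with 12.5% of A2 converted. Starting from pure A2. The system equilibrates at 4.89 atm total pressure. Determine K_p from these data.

K_p = 0.31 atm

Basis: 1 mol A2 initially; let X = conversion of A2. Extent ξ = X.
Species balance: n_A2 = 1 − X; n_B1 = 2X.
Summing: n_T = 1 + X.
At X = 0.125: n_A2 = 0.875, n_B1 = 0.25, n_T = 1.12.
p_i = (n_i/n_T)·P. K_p = p_B1^2 / (p_A2) = 0.31 atm.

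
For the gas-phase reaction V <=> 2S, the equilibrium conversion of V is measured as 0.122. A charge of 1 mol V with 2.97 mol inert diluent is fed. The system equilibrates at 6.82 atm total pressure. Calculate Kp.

Take 1 mol V as basis and let X be its fractional conversion, so ξ = X.
Species balance: n_V = 1 − X; n_S = 2X; n_I = 2.97 (inert).
Total moles n_T = 3.97 + X.
At X = 0.122: n_V = 0.878, n_S = 0.244, n_T = 4.09.
p_i = (n_i/n_T)·P. Kp = p_S^2 / (p_V) = 0.113 atm.

Kp = 0.113 atm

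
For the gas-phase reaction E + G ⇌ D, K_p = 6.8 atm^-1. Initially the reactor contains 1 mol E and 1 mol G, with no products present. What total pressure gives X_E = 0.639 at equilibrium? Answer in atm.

Basis: 1 mol E initially; let X = conversion of E. Extent ξ = X.
Mole table: n_E = 1 − X; n_G = 1 − X; n_D = X.
n_T = Σnᵢ = 2 − X.
K_p = p_D / (p_E p_G) with p_i = (n_i/n_T)·P.
At X = 0.639: the mole-fraction product g(X) = Π y_i^ν_i = 6.673. Since K_p = g(X)·P^{-1}, P = (g/K_p)^(1/1) = (6.673/6.8)^(1/1) = 0.981 atm.

P = 0.981 atm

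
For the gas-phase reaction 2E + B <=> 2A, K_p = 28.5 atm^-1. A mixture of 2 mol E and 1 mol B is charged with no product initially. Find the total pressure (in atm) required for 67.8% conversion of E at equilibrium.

P = 1.12 atm

Basis: 2 mol E initially; let X = conversion of E. Extent ξ = X.
Species balance: n_E = 2 − 2X; n_B = 1 − X; n_A = 2X.
Total moles n_T = 3 − X.
K_p = p_A^2 / (p_E^2 p_B) with p_i = (n_i/n_T)·P.
At X = 0.678: the mole-fraction product g(X) = Π y_i^ν_i = 31.97. Since K_p = g(X)·P^{-1}, P = (g/K_p)^(1/1) = (31.97/28.5)^(1/1) = 1.12 atm.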